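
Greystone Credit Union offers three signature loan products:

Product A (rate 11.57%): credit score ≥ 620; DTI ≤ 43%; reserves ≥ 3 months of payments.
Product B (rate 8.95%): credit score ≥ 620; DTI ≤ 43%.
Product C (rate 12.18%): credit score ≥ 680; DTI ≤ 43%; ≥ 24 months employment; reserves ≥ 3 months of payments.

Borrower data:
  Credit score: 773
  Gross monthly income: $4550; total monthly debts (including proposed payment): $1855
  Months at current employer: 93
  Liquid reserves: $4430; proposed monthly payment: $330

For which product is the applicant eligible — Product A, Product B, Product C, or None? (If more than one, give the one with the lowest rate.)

DTI = 1,855/4,550 = 40.8%.
Reserves = 4,430/330 = 13.4 months.
Product A: score 773 ≥ 620; DTI 40.8% ≤ 43%; reserves 13.4 ≥ 3 mo → qualifies.
Product B: score 773 ≥ 620; DTI 40.8% ≤ 43% → qualifies.
Product C: score 773 ≥ 680; DTI 40.8% ≤ 43%; employment 93 ≥ 24 mo; reserves 13.4 ≥ 3 mo → qualifies.
Qualifying: Product A, Product B, Product C. Lowest rate is 8.95% → Product B.

Product B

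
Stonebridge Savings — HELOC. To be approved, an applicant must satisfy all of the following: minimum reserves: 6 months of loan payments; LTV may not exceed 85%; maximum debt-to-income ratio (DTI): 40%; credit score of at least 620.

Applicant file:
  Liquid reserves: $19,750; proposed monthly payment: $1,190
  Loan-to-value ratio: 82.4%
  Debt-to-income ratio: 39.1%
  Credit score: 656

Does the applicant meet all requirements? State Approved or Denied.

Approved

Reserves: 19,750 ÷ 1,190 = 16.6 months (meets 6-month minimum)
LTV 82.4% — within 85%
Debt-to-income 39.1% vs 40% cap — pass
Credit score 656 ≥ 620 (meets)
All criteria satisfied.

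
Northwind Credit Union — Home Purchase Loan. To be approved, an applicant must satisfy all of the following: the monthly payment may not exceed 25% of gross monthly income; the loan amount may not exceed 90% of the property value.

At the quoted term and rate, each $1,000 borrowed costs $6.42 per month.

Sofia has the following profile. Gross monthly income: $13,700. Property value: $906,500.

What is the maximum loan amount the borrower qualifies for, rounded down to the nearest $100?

Payment cap: 25% × $13,700 = $3,425/month.
At $6.42 per $1,000, that supports 3,425/6.42 × 1,000 ≈ $533,489 → $533,400.
LTV cap: 90% × $906,500 = $815,850 → $815,800.
Binding constraint: payment-to-income.

$533,400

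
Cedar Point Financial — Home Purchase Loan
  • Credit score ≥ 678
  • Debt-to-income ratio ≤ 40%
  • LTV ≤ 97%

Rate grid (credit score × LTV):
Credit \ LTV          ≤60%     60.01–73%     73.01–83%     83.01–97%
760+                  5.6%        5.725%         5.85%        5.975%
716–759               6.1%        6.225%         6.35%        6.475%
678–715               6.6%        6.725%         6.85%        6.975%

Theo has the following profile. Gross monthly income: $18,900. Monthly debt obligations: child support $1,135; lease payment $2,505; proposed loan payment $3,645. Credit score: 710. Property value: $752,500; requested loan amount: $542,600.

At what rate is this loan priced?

Credit score 710 ≥ 678; Total monthly debts = (1,135 + 2,505 + 3,645) = 7,285. DTI: 7,285 ÷ 18,900 = 38.5%, within the 40% cap
LTV = 542,600/752,500 = 72.1% ≤ 97%
Credit 710 → row 678–715; LTV 72.1% → column 60.01–73%. Grid cell → 6.725%.

6.725%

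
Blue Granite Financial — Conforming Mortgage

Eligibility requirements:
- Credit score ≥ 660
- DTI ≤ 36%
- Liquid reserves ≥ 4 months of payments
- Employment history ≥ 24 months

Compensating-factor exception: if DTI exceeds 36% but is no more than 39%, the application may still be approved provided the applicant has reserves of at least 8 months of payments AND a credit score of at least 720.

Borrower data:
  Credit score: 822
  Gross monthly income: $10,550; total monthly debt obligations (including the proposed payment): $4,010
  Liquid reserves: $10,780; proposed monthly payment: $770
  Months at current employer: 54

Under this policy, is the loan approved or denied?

Approved

Credit score 822 ≥ 660 (meets base)
DTI = 4,010/10,550 = 38% > 36% — standard DTI limit exceeded.
Reserves: 10,780 ÷ 770 = 14.0 months (meets 4-month minimum)
Employment 54 ≥ 24 months
38% falls in the override range (36%–39%), so the compensating-factor test applies.
Override check — reserves: 14.0 mo (ok); score: 822 (ok).
Both compensating conditions met → exception applies.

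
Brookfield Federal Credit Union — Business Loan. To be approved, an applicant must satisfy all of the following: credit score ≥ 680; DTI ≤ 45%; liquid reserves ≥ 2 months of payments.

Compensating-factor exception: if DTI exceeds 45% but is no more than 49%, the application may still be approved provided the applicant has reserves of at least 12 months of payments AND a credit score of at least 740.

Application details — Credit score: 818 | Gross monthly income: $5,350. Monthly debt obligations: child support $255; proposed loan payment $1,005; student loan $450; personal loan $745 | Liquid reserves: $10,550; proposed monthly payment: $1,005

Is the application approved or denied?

Denied

Credit score 818 ≥ 680 (meets base)
Total debts = (255 + 1,005 + 450 + 745) = 2,455. DTI = 2,455/5,350 = 45.9% > 45% — standard DTI limit exceeded.
Liquid reserves cover 10,550/1,005 = 10.5 months — ≥ 2 required
DTI 45.9% is within the 45%–49% exception band; checking compensating factors.
Override check — reserves: 10.5 mo (short of 12); score: 818 (ok).
Compensating-factor requirement not fully met.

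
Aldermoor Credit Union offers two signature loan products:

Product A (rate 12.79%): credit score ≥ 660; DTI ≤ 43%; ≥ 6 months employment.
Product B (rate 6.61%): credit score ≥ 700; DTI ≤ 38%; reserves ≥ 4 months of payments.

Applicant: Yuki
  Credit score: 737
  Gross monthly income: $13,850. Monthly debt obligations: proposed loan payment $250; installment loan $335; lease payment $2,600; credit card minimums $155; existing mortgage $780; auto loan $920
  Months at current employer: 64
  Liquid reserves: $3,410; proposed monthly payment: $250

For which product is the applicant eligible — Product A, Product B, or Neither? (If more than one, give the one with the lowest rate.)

Product B

Total debts = (250 + 335 + 2,600 + 155 + 780 + 920) = 5,040; DTI = 5,040/13,850 = 36.4%.
Reserves = 3,410/250 = 13.6 months.
Product A: score 737 ≥ 660; DTI 36.4% ≤ 43%; employment 64 ≥ 6 mo → qualifies.
Product B: score 737 ≥ 700; DTI 36.4% ≤ 38%; reserves 13.6 ≥ 4 mo → qualifies.
Qualifying: Product A, Product B. Lowest rate is 6.61% → Product B.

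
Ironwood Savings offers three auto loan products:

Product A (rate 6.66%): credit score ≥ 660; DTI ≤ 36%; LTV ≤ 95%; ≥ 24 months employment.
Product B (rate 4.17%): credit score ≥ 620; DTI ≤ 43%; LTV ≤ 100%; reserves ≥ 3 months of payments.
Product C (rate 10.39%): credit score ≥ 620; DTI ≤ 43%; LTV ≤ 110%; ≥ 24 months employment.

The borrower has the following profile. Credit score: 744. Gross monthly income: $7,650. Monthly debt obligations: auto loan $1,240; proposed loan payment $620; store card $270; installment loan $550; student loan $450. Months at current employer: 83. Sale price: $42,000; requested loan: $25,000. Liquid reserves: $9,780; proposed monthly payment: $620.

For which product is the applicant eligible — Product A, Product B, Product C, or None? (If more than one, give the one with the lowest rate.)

Product B

Total debts = (1,240 + 620 + 270 + 550 + 450) = 3,130; DTI = 3,130/7,650 = 40.9%.
LTV = 25,000/42,000 = 59.5%.
Reserves = 9,780/620 = 15.8 months.
Product A: score 744 ≥ 660; DTI 40.9% > 36%; LTV 59.5% ≤ 95%; employment 83 ≥ 24 mo → does not qualify.
Product B: score 744 ≥ 620; DTI 40.9% ≤ 43%; LTV 59.5% ≤ 100%; reserves 15.8 ≥ 3 mo → qualifies.
Product C: score 744 ≥ 620; DTI 40.9% ≤ 43%; LTV 59.5% ≤ 110%; employment 83 ≥ 24 mo → qualifies.
Qualifying: Product B, Product C. Lowest rate is 4.17% → Product B.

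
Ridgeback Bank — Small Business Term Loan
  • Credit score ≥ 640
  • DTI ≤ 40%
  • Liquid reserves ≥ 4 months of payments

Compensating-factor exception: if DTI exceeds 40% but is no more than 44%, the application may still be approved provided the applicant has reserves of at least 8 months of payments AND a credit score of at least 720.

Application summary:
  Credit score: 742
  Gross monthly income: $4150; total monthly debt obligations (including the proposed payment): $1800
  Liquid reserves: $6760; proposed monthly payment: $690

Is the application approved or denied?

Approved

Credit score 742 ≥ 640 (meets base)
DTI = 1,800/4,150 = 43.4% > 40% — standard DTI limit exceeded.
Reserves = 6,760/690 = 9.8 months ≥ 4
43.4% falls in the override range (40%–44%), so the compensating-factor test applies.
Reserves 9.8 ≥ 8 months; credit score 742 ≥ 720.
Both override conditions satisfied; DTI exception granted.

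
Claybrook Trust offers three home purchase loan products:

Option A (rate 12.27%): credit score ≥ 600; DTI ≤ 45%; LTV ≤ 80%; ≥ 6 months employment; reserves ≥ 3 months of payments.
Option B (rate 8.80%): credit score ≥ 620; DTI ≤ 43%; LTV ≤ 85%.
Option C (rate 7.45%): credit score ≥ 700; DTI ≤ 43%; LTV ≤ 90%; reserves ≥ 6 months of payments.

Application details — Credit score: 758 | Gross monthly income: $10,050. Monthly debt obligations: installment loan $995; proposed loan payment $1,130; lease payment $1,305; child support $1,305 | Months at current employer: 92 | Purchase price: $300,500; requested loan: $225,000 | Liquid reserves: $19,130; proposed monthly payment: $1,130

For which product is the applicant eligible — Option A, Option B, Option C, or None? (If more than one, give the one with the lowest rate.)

None

Total debts = (995 + 1,130 + 1,305 + 1,305) = 4,735; DTI = 4,735/10,050 = 47.1%.
LTV = 225,000/300,500 = 74.9%.
Reserves = 19,130/1,130 = 16.9 months.
Option A: score 758 ≥ 600; DTI 47.1% > 45%; LTV 74.9% ≤ 80%; employment 92 ≥ 6 mo; reserves 16.9 ≥ 3 mo → does not qualify.
Option B: score 758 ≥ 620; DTI 47.1% > 43%; LTV 74.9% ≤ 85% → does not qualify.
Option C: score 758 ≥ 700; DTI 47.1% > 43%; LTV 74.9% ≤ 90%; reserves 16.9 ≥ 6 mo → does not qualify.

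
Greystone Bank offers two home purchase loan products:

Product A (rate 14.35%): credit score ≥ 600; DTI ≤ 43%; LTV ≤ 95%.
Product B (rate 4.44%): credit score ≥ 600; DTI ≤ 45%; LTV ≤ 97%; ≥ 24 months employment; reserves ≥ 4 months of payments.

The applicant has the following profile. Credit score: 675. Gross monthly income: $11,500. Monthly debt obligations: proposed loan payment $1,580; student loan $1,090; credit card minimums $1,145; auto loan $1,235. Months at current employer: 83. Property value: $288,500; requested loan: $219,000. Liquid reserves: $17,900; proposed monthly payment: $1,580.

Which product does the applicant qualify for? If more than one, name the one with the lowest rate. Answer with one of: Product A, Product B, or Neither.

Product B

Total debts = (1,580 + 1,090 + 1,145 + 1,235) = 5,050; DTI = 5,050/11,500 = 43.9%.
LTV = 219,000/288,500 = 75.9%.
Reserves = 17,900/1,580 = 11.3 months.
Product A: score 675 ≥ 600; DTI 43.9% > 43%; LTV 75.9% ≤ 95% → does not qualify.
Product B: score 675 ≥ 600; DTI 43.9% ≤ 45%; LTV 75.9% ≤ 97%; employment 83 ≥ 24 mo; reserves 11.3 ≥ 4 mo → qualifies.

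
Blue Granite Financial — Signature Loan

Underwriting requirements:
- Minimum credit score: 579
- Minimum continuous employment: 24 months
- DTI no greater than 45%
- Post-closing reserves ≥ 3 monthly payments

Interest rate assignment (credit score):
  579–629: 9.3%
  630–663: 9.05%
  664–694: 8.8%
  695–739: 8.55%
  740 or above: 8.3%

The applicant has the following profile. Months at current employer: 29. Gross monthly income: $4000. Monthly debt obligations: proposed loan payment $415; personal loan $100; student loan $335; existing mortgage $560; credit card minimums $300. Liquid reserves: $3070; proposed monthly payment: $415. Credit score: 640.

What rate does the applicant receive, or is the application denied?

Approved at 9.05%

Credit score 640 ≥ 579 (meets minimum)
Employment 29 ≥ 24 months
Total monthly debts = (415 + 100 + 335 + 560 + 300) = 1,710. DTI = 1,710/4,000 = 42.8% ≤ 45%
Liquid reserves cover 3,070/415 = 7.4 months — ≥ 3 required
All requirements met. Score 640 falls in the 630–663 tier → 9.05%.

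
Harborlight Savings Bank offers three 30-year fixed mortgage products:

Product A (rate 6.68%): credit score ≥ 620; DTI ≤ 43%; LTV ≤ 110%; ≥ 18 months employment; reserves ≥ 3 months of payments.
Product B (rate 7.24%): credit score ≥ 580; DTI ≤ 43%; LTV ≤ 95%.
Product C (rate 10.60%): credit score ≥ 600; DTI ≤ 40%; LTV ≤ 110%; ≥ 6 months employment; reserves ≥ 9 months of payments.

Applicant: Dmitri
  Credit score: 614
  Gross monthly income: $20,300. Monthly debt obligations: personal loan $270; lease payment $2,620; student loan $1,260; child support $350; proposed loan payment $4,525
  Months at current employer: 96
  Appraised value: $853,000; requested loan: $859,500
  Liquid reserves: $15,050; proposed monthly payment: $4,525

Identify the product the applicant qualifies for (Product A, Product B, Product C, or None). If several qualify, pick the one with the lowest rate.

Total debts = (270 + 2,620 + 1,260 + 350 + 4,525) = 9,025; DTI = 9,025/20,300 = 44.5%.
LTV = 859,500/853,000 = 100.8%.
Reserves = 15,050/4,525 = 3.3 months.
Product A: score 614 < 620; DTI 44.5% > 43%; LTV 100.8% ≤ 110%; employment 96 ≥ 18 mo; reserves 3.3 ≥ 3 mo → does not qualify.
Product B: score 614 ≥ 580; DTI 44.5% > 43%; LTV 100.8% > 95% → does not qualify.
Product C: score 614 ≥ 600; DTI 44.5% > 40%; LTV 100.8% ≤ 110%; employment 96 ≥ 6 mo; reserves 3.3 < 9 mo → does not qualify.

None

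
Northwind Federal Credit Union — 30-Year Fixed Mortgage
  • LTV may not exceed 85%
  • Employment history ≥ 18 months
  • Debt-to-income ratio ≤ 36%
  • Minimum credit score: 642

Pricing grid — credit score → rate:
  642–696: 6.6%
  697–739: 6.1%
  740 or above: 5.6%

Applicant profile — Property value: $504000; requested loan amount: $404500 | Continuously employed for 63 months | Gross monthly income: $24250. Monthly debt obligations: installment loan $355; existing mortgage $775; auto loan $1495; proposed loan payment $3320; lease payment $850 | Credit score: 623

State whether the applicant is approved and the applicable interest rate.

Credit score 623 < 642 (below minimum)
Employment 63 ≥ 18 months
Total monthly debts = (355 + 775 + 1,495 + 3,320 + 850) = 6,795. Debt-to-income = 6,795/24,250 = 28% — meets 36% limit
LTV = 404,500/504,000 = 80.3% ≤ 85%
Not all requirements met → denied.

Denied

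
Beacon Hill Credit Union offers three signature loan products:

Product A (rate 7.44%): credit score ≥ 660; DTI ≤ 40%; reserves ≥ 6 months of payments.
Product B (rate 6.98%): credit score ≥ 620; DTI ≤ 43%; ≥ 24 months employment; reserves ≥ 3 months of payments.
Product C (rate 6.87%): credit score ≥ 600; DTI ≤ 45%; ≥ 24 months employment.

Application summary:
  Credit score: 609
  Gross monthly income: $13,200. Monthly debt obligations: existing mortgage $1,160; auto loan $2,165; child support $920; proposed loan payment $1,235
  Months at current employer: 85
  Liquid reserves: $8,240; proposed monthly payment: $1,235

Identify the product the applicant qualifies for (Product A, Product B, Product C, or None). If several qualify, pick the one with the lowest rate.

Product C

Total debts = (1,160 + 2,165 + 920 + 1,235) = 5,480; DTI = 5,480/13,200 = 41.5%.
Reserves = 8,240/1,235 = 6.7 months.
Product A: score 609 < 660; DTI 41.5% > 40%; reserves 6.7 ≥ 6 mo → does not qualify.
Product B: score 609 < 620; DTI 41.5% ≤ 43%; employment 85 ≥ 24 mo; reserves 6.7 ≥ 3 mo → does not qualify.
Product C: score 609 ≥ 600; DTI 41.5% ≤ 45%; employment 85 ≥ 24 mo → qualifies.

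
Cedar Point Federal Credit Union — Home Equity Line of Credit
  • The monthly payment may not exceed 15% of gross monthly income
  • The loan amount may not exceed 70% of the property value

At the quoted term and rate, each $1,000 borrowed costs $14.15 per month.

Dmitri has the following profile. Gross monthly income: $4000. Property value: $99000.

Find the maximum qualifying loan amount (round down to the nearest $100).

$42,400

Payment cap: 15% × $4,000 = $600/month.
At $14.15 per $1,000, that supports 600/14.15 × 1,000 ≈ $42,402 → $42,400.
LTV cap: 70% × $99,000 = $69,300 → $69,300.
Binding constraint: payment-to-income.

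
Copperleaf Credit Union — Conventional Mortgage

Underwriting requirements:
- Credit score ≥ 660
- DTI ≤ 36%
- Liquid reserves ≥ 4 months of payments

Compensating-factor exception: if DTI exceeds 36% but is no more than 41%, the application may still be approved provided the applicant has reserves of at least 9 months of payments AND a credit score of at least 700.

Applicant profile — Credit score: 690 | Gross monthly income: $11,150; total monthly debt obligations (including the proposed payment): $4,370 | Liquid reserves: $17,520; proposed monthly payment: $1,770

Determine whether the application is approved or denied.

Credit score 690 ≥ 660 (meets base)
DTI: 4,370 ÷ 11,150 = 39.2%, over the 36% base limit.
Reserves = 17,520/1,770 = 9.9 months ≥ 4
DTI 39.2% is within the 36%–41% exception band; checking compensating factors.
Reserves 9.9 ≥ 9 months; credit score 690 < 700.
Override conditions not both satisfied; exception does not apply.

Denied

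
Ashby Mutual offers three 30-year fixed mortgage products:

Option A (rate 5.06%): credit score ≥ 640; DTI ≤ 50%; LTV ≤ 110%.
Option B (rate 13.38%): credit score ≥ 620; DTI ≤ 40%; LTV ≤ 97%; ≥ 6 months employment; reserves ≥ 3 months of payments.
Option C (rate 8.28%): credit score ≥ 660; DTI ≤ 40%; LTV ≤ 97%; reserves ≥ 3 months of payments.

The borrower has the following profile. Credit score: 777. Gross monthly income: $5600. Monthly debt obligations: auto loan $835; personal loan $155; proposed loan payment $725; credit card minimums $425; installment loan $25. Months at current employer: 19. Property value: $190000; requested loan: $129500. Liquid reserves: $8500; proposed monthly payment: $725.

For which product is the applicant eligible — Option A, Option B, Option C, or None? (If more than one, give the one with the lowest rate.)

Option A

Total debts = (835 + 155 + 725 + 425 + 25) = 2,165; DTI = 2,165/5,600 = 38.7%.
LTV = 129,500/190,000 = 68.2%.
Reserves = 8,500/725 = 11.7 months.
Option A: score 777 ≥ 640; DTI 38.7% ≤ 50%; LTV 68.2% ≤ 110% → qualifies.
Option B: score 777 ≥ 620; DTI 38.7% ≤ 40%; LTV 68.2% ≤ 97%; employment 19 ≥ 6 mo; reserves 11.7 ≥ 3 mo → qualifies.
Option C: score 777 ≥ 660; DTI 38.7% ≤ 40%; LTV 68.2% ≤ 97%; reserves 11.7 ≥ 3 mo → qualifies.
Qualifying: Option A, Option B, Option C. Lowest rate is 5.06% → Option A.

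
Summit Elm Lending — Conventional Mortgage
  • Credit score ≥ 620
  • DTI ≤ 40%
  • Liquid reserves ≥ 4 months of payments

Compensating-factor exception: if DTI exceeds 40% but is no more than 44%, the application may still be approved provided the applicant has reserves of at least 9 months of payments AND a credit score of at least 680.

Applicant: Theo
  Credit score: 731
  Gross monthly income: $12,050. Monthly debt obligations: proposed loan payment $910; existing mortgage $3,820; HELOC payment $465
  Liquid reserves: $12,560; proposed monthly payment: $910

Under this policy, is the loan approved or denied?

Approved

Credit score 731 ≥ 620 (meets base)
Total debts = (910 + 3,820 + 465) = 5,195. DTI: 5,195 ÷ 12,050 = 43.1%, over the 40% base limit.
Reserves = 12,560/910 = 13.8 months ≥ 4
43.1% falls in the override range (40%–44%), so the compensating-factor test applies.
Override check — reserves: 13.8 mo (ok); score: 731 (ok).
Both compensating conditions met → exception applies.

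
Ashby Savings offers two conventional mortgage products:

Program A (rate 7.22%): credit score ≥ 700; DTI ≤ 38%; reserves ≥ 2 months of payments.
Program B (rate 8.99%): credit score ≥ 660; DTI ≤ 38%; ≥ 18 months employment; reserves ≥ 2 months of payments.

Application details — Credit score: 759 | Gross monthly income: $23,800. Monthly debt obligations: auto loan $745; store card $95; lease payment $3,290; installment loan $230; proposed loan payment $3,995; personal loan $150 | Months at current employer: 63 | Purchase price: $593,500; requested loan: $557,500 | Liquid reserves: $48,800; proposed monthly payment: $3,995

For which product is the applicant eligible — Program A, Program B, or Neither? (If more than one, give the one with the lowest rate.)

Program A

Total debts = (745 + 95 + 3,290 + 230 + 3,995 + 150) = 8,505; DTI = 8,505/23,800 = 35.7%.
LTV = 557,500/593,500 = 93.9%.
Reserves = 48,800/3,995 = 12.2 months.
Program A: score 759 ≥ 700; DTI 35.7% ≤ 38%; reserves 12.2 ≥ 2 mo → qualifies.
Program B: score 759 ≥ 660; DTI 35.7% ≤ 38%; employment 63 ≥ 18 mo; reserves 12.2 ≥ 2 mo → qualifies.
Qualifying: Program A, Program B. Lowest rate is 7.22% → Program A.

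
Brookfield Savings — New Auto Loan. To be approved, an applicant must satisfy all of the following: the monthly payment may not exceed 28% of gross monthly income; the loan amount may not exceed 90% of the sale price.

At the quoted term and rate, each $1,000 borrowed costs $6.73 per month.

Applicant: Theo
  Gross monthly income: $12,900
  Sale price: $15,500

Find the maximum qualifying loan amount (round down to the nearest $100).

$13,900

Payment cap: 28% × $12,900 = $3,612/month.
At $6.73 per $1,000, that supports 3,612/6.73 × 1,000 ≈ $536,701 → $536,700.
LTV cap: 90% × $15,500 = $13,950 → $13,900.
Binding constraint: loan-to-value.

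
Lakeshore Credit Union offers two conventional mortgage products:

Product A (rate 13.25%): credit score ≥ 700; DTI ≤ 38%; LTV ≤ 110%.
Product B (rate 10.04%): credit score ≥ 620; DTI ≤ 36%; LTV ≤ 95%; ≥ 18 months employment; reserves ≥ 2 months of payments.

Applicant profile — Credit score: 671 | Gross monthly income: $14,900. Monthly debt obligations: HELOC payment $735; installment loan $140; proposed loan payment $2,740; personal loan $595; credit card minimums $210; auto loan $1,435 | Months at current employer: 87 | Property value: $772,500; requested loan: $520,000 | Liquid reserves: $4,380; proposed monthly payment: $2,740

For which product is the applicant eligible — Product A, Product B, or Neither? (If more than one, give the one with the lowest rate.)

Total debts = (735 + 140 + 2,740 + 595 + 210 + 1,435) = 5,855; DTI = 5,855/14,900 = 39.3%.
LTV = 520,000/772,500 = 67.3%.
Reserves = 4,380/2,740 = 1.6 months.
Product A: score 671 < 700; DTI 39.3% > 38%; LTV 67.3% ≤ 110% → does not qualify.
Product B: score 671 ≥ 620; DTI 39.3% > 36%; LTV 67.3% ≤ 95%; employment 87 ≥ 18 mo; reserves 1.6 < 2 mo → does not qualify.

Neither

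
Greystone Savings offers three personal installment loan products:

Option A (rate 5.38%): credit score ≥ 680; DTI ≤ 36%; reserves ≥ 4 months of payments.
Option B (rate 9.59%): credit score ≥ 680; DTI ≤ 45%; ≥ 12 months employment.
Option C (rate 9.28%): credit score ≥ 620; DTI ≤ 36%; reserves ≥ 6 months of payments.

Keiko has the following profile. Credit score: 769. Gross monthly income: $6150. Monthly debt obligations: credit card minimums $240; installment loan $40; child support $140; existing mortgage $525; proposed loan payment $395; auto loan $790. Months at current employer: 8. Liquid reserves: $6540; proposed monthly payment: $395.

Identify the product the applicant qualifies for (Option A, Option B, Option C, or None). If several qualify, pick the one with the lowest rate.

Total debts = (240 + 40 + 140 + 525 + 395 + 790) = 2,130; DTI = 2,130/6,150 = 34.6%.
Reserves = 6,540/395 = 16.6 months.
Option A: score 769 ≥ 680; DTI 34.6% ≤ 36%; reserves 16.6 ≥ 4 mo → qualifies.
Option B: score 769 ≥ 680; DTI 34.6% ≤ 45%; employment 8 < 12 mo → does not qualify.
Option C: score 769 ≥ 620; DTI 34.6% ≤ 36%; reserves 16.6 ≥ 6 mo → qualifies.
Qualifying: Option A, Option C. Lowest rate is 5.38% → Option A.

Option A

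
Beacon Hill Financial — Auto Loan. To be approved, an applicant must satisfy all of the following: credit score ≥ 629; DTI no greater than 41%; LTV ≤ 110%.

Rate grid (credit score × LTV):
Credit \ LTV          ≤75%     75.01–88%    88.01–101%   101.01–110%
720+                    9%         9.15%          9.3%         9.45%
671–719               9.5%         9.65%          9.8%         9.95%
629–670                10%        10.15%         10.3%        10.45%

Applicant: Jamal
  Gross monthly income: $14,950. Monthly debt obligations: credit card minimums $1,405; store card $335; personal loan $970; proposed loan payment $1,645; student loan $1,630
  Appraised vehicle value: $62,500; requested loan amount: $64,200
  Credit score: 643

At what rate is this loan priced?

Credit score 643 ≥ 629; Total monthly debts = (1,405 + 335 + 970 + 1,645 + 1,630) = 5,985. DTI = 5,985/14,950 = 40% ≤ 41%
Loan-to-value = 64,200/62,500 = 102.7% — pass (110% max)
Score 643 is in the 629–670 band; LTV 102.7% is in the 101.01–110% band → 10.45%.

10.45%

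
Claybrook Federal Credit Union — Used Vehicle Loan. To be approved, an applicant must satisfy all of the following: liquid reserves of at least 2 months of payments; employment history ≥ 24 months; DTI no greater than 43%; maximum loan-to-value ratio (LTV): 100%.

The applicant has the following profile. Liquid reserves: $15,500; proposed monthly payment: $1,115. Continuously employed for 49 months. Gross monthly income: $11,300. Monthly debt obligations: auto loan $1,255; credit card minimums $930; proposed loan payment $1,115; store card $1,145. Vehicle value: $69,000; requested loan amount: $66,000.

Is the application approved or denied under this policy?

Approved

Reserves = 15,500/1,115 = 13.9 months ≥ 2
Employment 49 ≥ 24 months
Total monthly debts = (1,255 + 930 + 1,115 + 1,145) = 4,445. Debt-to-income = 4,445/11,300 = 39.3% — meets 43% limit
LTV: 66,000 ÷ 69,000 = 95.7%, within 100% cap
All criteria satisfied.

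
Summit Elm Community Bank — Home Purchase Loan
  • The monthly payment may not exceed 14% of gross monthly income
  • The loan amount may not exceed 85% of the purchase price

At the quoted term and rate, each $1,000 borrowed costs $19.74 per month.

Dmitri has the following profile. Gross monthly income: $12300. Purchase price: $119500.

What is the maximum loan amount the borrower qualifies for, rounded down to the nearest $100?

Payment cap: 14% × $12,300 = $1,722/month.
At $19.74 per $1,000, that supports 1,722/19.74 × 1,000 ≈ $87,234 → $87,200.
LTV cap: 85% × $119,500 = $101,575 → $101,500.
Binding constraint: payment-to-income.

$87,200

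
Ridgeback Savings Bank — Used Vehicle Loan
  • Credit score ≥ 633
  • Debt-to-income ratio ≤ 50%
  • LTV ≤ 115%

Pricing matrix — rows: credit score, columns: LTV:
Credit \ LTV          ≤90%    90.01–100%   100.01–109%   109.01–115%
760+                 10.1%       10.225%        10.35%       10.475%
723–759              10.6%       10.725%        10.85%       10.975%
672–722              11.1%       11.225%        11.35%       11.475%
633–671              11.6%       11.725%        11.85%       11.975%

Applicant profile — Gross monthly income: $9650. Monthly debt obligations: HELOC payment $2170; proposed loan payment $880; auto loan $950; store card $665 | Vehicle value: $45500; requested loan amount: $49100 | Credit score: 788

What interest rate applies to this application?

Credit score 788 ≥ 633; Total monthly debts = (2,170 + 880 + 950 + 665) = 4,665. DTI = 4,665/9,650 = 48.3% ≤ 50%
LTV = 49,100/45,500 = 107.9% ≤ 115%
Score 788 is in the 760+ band; LTV 107.9% is in the 100.01–109% band → 10.35%.

10.35%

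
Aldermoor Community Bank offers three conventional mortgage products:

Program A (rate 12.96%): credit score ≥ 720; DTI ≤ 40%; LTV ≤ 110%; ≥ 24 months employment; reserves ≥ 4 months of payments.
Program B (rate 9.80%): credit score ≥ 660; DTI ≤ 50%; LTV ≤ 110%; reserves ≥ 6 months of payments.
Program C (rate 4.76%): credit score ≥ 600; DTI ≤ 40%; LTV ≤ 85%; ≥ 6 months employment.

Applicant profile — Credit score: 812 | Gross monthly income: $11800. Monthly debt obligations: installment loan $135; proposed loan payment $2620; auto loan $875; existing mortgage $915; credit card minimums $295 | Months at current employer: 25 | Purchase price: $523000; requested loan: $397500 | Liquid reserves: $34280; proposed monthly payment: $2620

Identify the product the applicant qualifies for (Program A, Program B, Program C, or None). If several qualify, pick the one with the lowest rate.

Total debts = (135 + 2,620 + 875 + 915 + 295) = 4,840; DTI = 4,840/11,800 = 41%.
LTV = 397,500/523,000 = 76%.
Reserves = 34,280/2,620 = 13.1 months.
Program A: score 812 ≥ 720; DTI 41% > 40%; LTV 76% ≤ 110%; employment 25 ≥ 24 mo; reserves 13.1 ≥ 4 mo → does not qualify.
Program B: score 812 ≥ 660; DTI 41% ≤ 50%; LTV 76% ≤ 110%; reserves 13.1 ≥ 6 mo → qualifies.
Program C: score 812 ≥ 600; DTI 41% > 40%; LTV 76% ≤ 85%; employment 25 ≥ 6 mo → does not qualify.

Program B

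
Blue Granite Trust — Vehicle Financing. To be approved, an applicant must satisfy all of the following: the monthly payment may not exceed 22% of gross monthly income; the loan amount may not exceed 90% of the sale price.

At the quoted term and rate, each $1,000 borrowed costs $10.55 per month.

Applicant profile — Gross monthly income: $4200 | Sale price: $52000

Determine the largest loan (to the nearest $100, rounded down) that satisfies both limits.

Payment cap: 22% × $4,200 = $924/month.
At $10.55 per $1,000, that supports 924/10.55 × 1,000 ≈ $87,582 → $87,500.
LTV cap: 90% × $52,000 = $46,800 → $46,800.
Binding constraint: loan-to-value.

$46,800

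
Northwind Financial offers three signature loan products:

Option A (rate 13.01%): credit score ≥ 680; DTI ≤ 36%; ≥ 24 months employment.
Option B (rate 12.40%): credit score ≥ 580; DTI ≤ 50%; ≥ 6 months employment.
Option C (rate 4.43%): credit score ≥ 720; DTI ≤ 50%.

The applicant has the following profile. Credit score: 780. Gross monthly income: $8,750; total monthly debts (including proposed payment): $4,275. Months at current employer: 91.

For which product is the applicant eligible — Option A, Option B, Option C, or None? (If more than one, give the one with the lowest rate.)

DTI = 4,275/8,750 = 48.9%.
Option A: score 780 ≥ 680; DTI 48.9% > 36%; employment 91 ≥ 24 mo → does not qualify.
Option B: score 780 ≥ 580; DTI 48.9% ≤ 50%; employment 91 ≥ 6 mo → qualifies.
Option C: score 780 ≥ 720; DTI 48.9% ≤ 50% → qualifies.
Qualifying: Option B, Option C. Lowest rate is 4.43% → Option C.

Option C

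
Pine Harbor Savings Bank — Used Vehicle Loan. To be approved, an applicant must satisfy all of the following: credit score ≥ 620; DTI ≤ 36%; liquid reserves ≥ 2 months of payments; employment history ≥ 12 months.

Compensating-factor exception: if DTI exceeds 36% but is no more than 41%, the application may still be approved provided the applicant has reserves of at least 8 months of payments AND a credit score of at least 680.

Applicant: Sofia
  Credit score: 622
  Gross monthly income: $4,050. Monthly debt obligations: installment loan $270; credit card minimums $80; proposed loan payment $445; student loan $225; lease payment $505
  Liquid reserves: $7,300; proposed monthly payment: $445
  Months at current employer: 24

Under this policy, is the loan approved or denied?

Credit score 622 ≥ 620 (meets base)
Total debts = (270 + 80 + 445 + 225 + 505) = 1,525. DTI = 1,525/4,050 = 37.7% > 36% — standard DTI limit exceeded.
Liquid reserves cover 7,300/445 = 16.4 months — ≥ 2 required
Employment 24 ≥ 12 months
37.7% falls in the override range (36%–41%), so the compensating-factor test applies.
Override check — reserves: 16.4 mo (ok); score: 622 (below 680).
Override conditions not both satisfied; exception does not apply.

Denied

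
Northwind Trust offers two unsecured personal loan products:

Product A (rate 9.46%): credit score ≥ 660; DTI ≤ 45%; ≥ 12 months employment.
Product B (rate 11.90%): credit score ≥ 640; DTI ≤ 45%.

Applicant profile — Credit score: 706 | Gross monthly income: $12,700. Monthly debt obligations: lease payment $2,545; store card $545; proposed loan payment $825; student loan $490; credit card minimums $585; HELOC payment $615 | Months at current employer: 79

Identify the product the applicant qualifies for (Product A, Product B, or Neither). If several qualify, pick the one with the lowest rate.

Product A

Total debts = (2,545 + 545 + 825 + 490 + 585 + 615) = 5,605; DTI = 5,605/12,700 = 44.1%.
Product A: score 706 ≥ 660; DTI 44.1% ≤ 45%; employment 79 ≥ 12 mo → qualifies.
Product B: score 706 ≥ 640; DTI 44.1% ≤ 45% → qualifies.
Qualifying: Product A, Product B. Lowest rate is 9.46% → Product A.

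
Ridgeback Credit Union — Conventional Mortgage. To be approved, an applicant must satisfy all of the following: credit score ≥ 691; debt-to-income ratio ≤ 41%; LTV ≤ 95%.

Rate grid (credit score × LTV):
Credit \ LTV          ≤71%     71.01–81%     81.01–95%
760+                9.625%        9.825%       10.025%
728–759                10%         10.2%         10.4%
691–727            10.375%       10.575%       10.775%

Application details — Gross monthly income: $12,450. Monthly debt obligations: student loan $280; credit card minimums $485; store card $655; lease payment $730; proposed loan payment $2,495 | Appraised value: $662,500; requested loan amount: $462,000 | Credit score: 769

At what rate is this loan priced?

9.625%

Credit score 769 ≥ 691; Total monthly debts = (280 + 485 + 655 + 730 + 2,495) = 4,645. DTI: 4,645 ÷ 12,450 = 37.3%, within the 41% cap
Loan-to-value = 462,000/662,500 = 69.7% — pass (95% max)
Row: 769 falls in 760+. Column: 69.7% falls in ≤71%. Rate = 9.625%.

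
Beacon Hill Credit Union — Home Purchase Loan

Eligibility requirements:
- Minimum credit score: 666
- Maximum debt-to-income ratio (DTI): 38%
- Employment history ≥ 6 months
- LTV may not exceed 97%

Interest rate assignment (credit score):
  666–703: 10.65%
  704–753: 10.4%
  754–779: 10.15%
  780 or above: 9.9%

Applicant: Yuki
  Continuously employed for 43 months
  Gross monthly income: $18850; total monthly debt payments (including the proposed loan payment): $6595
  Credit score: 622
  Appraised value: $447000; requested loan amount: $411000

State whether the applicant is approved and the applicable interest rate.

Credit score 622 < 666 (below minimum)
LTV = 411,000/447,000 = 91.9% ≤ 97%
DTI = 6,595/18,850 = 35% ≤ 38%
Employment 43 ≥ 6 months
Not all requirements met → denied.

Denied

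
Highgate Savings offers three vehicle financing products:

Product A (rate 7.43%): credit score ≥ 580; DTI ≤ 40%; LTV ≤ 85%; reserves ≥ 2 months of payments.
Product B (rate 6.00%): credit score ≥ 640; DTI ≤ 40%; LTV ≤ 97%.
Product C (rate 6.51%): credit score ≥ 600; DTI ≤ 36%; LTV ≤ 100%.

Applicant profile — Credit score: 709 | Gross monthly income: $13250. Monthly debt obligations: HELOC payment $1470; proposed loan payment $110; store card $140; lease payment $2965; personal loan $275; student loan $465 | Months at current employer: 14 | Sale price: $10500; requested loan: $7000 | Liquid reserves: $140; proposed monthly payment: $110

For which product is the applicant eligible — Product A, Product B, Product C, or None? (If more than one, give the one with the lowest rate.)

None

Total debts = (1,470 + 110 + 140 + 2,965 + 275 + 465) = 5,425; DTI = 5,425/13,250 = 40.9%.
LTV = 7,000/10,500 = 66.7%.
Reserves = 140/110 = 1.3 months.
Product A: score 709 ≥ 580; DTI 40.9% > 40%; LTV 66.7% ≤ 85%; reserves 1.3 < 2 mo → does not qualify.
Product B: score 709 ≥ 640; DTI 40.9% > 40%; LTV 66.7% ≤ 97% → does not qualify.
Product C: score 709 ≥ 600; DTI 40.9% > 36%; LTV 66.7% ≤ 100% → does not qualify.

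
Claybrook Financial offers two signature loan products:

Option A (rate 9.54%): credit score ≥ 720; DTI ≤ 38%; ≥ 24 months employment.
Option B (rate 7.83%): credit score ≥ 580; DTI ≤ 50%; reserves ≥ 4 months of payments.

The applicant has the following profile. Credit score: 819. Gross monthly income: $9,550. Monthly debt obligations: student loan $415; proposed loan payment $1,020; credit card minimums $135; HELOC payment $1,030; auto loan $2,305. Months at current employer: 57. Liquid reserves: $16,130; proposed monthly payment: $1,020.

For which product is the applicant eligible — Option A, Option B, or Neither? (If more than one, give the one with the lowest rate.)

Total debts = (415 + 1,020 + 135 + 1,030 + 2,305) = 4,905; DTI = 4,905/9,550 = 51.4%.
Reserves = 16,130/1,020 = 15.8 months.
Option A: score 819 ≥ 720; DTI 51.4% > 38%; employment 57 ≥ 24 mo → does not qualify.
Option B: score 819 ≥ 580; DTI 51.4% > 50%; reserves 15.8 ≥ 4 mo → does not qualify.

Neither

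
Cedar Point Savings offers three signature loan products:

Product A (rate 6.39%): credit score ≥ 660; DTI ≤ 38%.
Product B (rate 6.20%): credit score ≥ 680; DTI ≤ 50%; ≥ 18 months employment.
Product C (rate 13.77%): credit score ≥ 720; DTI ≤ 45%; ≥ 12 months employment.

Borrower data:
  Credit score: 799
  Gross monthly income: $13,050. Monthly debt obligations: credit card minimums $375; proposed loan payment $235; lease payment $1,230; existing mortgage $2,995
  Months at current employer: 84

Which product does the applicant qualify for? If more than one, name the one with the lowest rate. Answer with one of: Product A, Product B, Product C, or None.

Product B

Total debts = (375 + 235 + 1,230 + 2,995) = 4,835; DTI = 4,835/13,050 = 37%.
Product A: score 799 ≥ 660; DTI 37% ≤ 38% → qualifies.
Product B: score 799 ≥ 680; DTI 37% ≤ 50%; employment 84 ≥ 18 mo → qualifies.
Product C: score 799 ≥ 720; DTI 37% ≤ 45%; employment 84 ≥ 12 mo → qualifies.
Qualifying: Product A, Product B, Product C. Lowest rate is 6.20% → Product B.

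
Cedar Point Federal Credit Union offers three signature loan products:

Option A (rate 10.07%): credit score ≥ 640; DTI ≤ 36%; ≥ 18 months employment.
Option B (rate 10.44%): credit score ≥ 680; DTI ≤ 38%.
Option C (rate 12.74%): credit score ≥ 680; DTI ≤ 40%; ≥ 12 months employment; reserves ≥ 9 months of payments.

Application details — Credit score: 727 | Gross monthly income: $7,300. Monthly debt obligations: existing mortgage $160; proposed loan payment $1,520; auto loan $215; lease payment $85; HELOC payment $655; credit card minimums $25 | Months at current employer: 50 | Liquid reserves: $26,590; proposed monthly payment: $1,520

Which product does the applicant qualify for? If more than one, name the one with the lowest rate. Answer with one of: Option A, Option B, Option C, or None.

Option B

Total debts = (160 + 1,520 + 215 + 85 + 655 + 25) = 2,660; DTI = 2,660/7,300 = 36.4%.
Reserves = 26,590/1,520 = 17.5 months.
Option A: score 727 ≥ 640; DTI 36.4% > 36%; employment 50 ≥ 18 mo → does not qualify.
Option B: score 727 ≥ 680; DTI 36.4% ≤ 38% → qualifies.
Option C: score 727 ≥ 680; DTI 36.4% ≤ 40%; employment 50 ≥ 12 mo; reserves 17.5 ≥ 9 mo → qualifies.
Qualifying: Option B, Option C. Lowest rate is 10.44% → Option B.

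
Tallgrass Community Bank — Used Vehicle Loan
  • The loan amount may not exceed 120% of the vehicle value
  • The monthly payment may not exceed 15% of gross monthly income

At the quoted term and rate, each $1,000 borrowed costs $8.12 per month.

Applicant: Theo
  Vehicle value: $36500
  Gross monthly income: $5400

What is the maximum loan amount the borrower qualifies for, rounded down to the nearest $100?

Payment cap: 15% × $5,400 = $810/month.
At $8.12 per $1,000, that supports 810/8.12 × 1,000 ≈ $99,753 → $99,700.
LTV cap: 120% × $36,500 = $43,800 → $43,800.
Binding constraint: loan-to-value.

$43,800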